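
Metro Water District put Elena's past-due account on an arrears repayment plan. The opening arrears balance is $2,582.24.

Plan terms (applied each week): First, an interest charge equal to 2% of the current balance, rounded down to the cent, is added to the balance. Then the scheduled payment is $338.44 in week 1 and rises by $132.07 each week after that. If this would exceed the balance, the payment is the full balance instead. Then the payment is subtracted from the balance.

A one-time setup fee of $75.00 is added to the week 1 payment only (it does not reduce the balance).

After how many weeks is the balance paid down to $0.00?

5

Week 1: $2,582.24 +$51.64 interest = $2,633.88; pay $338.44 (+ $75.00 fee) → $2,295.44
Week 2: $2,295.44 +$45.90 interest = $2,341.34; pay $470.51 → $1,870.83
Week 3: $1,870.83 +$37.41 interest = $1,908.24; pay $602.58 → $1,305.66
Week 4: $1,305.66 +$26.11 interest = $1,331.77; pay $734.65 → $597.12
Week 5: $597.12 +$11.94 interest = $609.06; pay $609.06 → $0.00
Balance reaches $0.00 in week 5.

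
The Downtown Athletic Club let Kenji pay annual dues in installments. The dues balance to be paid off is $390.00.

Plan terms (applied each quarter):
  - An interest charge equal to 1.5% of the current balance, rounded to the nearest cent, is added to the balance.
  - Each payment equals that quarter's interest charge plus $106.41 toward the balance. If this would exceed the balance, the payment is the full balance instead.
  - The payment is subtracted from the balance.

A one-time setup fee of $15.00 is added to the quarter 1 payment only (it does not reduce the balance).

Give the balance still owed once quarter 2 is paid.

$177.18

Quarter 1: opening $390.00; interest $5.85 → $395.85; payment $112.26 (+ $15.00 fee); balance $283.59
Quarter 2: opening $283.59; interest $4.25 → $287.84; payment $110.66; balance $177.18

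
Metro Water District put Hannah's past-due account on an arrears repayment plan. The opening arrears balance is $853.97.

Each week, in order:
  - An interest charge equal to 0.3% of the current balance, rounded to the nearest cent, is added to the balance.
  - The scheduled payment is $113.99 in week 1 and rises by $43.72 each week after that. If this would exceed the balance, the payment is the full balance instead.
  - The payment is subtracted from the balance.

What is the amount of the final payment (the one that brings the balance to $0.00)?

$143.83

Week 1: $853.97 +$2.56 interest = $856.53; pay $113.99 → $742.54
Week 2: $742.54 +$2.23 interest = $744.77; pay $157.71 → $587.06
Week 3: $587.06 +$1.76 interest = $588.82; pay $201.43 → $387.39
Week 4: $387.39 +$1.16 interest = $388.55; pay $245.15 → $143.40
Week 5: $143.40 +$0.43 interest = $143.83; pay $143.83 → $0.00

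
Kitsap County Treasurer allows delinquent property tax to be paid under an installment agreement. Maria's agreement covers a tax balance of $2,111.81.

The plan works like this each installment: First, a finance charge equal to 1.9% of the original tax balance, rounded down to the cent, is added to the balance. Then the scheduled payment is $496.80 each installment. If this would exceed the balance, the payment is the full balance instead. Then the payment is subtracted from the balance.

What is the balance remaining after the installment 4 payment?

Installment 1: $2,111.81 +$40.12 interest = $2,151.93; pay $496.80 → $1,655.13
Installment 2: $1,655.13 +$40.12 interest = $1,695.25; pay $496.80 → $1,198.45
Installment 3: $1,198.45 +$40.12 interest = $1,238.57; pay $496.80 → $741.77
Installment 4: $741.77 +$40.12 interest = $781.89; pay $496.80 → $285.09

$285.09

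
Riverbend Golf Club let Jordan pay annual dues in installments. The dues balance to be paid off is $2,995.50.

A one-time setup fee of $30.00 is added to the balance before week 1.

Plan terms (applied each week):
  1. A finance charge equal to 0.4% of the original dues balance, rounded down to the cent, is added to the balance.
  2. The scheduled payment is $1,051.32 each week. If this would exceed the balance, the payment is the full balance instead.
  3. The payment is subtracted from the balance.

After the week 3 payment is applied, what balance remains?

Week 1: $3,025.50 +$11.98 interest = $3,037.48; pay $1,051.32 → $1,986.16
Week 2: $1,986.16 +$11.98 interest = $1,998.14; pay $1,051.32 → $946.82
Week 3: $946.82 +$11.98 interest = $958.80; pay $958.80 → $0.00

$0.00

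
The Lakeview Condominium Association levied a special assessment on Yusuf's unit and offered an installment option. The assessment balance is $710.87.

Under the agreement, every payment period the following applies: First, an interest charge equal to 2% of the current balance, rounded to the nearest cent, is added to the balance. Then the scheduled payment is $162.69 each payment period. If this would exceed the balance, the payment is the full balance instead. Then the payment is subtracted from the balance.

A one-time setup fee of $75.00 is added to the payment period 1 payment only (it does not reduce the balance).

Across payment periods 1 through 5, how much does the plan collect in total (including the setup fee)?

$826.67

Payment period 1: $710.87 +$14.22 interest = $725.09; pay $162.69 (+ $75.00 fee) → $562.40
Payment period 2: $562.40 +$11.25 interest = $573.65; pay $162.69 → $410.96
Payment period 3: $410.96 +$8.22 interest = $419.18; pay $162.69 → $256.49
Payment period 4: $256.49 +$5.13 interest = $261.62; pay $162.69 → $98.93
Payment period 5: $98.93 +$1.98 interest = $100.91; pay $100.91 → $0.00
Total paid: $826.67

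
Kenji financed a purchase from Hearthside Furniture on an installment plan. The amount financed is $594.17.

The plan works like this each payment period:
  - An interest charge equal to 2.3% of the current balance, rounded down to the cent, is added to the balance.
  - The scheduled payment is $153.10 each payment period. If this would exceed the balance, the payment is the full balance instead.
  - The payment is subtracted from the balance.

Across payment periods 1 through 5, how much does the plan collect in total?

$629.65

# | Opening | Interest | Payment | End bal
1 | $594.17 | $13.66 | $153.10 | $454.73
2 | $454.73 | $10.45 | $153.10 | $312.08
3 | $312.08 | $7.17 | $153.10 | $166.15
4 | $166.15 | $3.82 | $153.10 | $16.87
5 | $16.87 | $0.38 | $17.25 | $0.00
Total paid: $629.65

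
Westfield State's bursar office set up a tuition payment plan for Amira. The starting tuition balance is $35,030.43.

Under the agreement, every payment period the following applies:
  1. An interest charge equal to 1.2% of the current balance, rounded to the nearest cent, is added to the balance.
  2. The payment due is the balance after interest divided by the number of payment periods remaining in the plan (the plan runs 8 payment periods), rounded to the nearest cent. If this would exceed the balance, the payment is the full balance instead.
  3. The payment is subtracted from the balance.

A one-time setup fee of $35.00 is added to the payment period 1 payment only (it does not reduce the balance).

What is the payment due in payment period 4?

$4,592.80

Payment period 1: $35,030.43 +$420.37 interest = $35,450.80; pay $4,431.35 (+ $35.00 fee) → $31,019.45
Payment period 2: $31,019.45 +$372.23 interest = $31,391.68; pay $4,484.53 → $26,907.15
Payment period 3: $26,907.15 +$322.89 interest = $27,230.04; pay $4,538.34 → $22,691.70
Payment period 4: $22,691.70 +$272.30 interest = $22,964.00; pay $4,592.80 → $18,371.20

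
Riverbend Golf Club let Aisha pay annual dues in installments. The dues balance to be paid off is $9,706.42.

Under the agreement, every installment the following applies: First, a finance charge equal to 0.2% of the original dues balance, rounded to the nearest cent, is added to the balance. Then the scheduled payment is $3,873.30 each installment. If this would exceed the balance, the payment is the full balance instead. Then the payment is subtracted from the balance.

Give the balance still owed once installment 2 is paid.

Installment 1: opening $9,706.42; interest $19.41 → $9,725.83; payment $3,873.30; balance $5,852.53
Installment 2: opening $5,852.53; interest $19.41 → $5,871.94; payment $3,873.30; balance $1,998.64

$1,998.64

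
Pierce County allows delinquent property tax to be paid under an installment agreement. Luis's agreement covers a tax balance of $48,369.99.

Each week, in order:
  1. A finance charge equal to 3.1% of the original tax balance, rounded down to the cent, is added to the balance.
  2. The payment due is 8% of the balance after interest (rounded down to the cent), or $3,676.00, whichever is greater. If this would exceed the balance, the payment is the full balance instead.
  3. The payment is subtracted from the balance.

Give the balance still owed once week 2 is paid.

$43,589.02

Week 1: opening $48,369.99; interest $1,499.46 → $49,869.45; payment $3,989.55; balance $45,879.90
Week 2: opening $45,879.90; interest $1,499.46 → $47,379.36; payment $3,790.34; balance $43,589.02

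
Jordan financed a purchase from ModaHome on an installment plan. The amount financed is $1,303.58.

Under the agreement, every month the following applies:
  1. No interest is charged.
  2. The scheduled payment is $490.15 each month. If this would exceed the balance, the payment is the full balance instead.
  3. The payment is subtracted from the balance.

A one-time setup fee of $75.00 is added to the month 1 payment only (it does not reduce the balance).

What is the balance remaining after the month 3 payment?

Month 1: opening $1,303.58; payment $490.15 (+ $75.00 fee); balance $813.43
Month 2: opening $813.43; payment $490.15; balance $323.28
Month 3: opening $323.28; payment $323.28; balance $0.00

$0.00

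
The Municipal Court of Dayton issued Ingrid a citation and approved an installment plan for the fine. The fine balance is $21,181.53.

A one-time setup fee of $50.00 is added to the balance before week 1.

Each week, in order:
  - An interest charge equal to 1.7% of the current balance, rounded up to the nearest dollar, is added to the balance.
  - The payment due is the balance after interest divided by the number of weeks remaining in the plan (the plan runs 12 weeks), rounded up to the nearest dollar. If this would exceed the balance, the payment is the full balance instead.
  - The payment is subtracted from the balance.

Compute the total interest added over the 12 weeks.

$2,506.00

Week 1: opening $21,231.53; interest $361.00 → $21,592.53; payment $1,800.00; balance $19,792.53
Week 2: opening $19,792.53; interest $337.00 → $20,129.53; payment $1,830.00; balance $18,299.53
Week 3: opening $18,299.53; interest $312.00 → $18,611.53; payment $1,862.00; balance $16,749.53
Week 4: opening $16,749.53; interest $285.00 → $17,034.53; payment $1,893.00; balance $15,141.53
Week 5: opening $15,141.53; interest $258.00 → $15,399.53; payment $1,925.00; balance $13,474.53
Week 6: opening $13,474.53; interest $230.00 → $13,704.53; payment $1,958.00; balance $11,746.53
Week 7: opening $11,746.53; interest $200.00 → $11,946.53; payment $1,992.00; balance $9,954.53
Week 8: opening $9,954.53; interest $170.00 → $10,124.53; payment $2,025.00; balance $8,099.53
Week 9: opening $8,099.53; interest $138.00 → $8,237.53; payment $2,060.00; balance $6,177.53
Week 10: opening $6,177.53; interest $106.00 → $6,283.53; payment $2,095.00; balance $4,188.53
Week 11: opening $4,188.53; interest $72.00 → $4,260.53; payment $2,131.00; balance $2,129.53
Week 12: opening $2,129.53; interest $37.00 → $2,166.53; payment $2,166.53; balance $0.00
Total interest: $361.00 + $337.00 + $312.00 + $285.00 + $258.00 + $230.00 + $200.00 + $170.00 + $138.00 + $106.00 + $72.00 + $37.00 = $2,506.00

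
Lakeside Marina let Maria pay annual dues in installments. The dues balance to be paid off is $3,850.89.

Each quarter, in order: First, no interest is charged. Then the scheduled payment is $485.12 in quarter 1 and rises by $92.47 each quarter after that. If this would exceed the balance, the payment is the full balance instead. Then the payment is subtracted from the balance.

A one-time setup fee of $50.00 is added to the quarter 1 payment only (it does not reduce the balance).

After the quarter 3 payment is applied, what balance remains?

Quarter 1: opening $3,850.89; payment $485.12 (+ $50.00 fee); balance $3,365.77
Quarter 2: opening $3,365.77; payment $577.59; balance $2,788.18
Quarter 3: opening $2,788.18; payment $670.06; balance $2,118.12

$2,118.12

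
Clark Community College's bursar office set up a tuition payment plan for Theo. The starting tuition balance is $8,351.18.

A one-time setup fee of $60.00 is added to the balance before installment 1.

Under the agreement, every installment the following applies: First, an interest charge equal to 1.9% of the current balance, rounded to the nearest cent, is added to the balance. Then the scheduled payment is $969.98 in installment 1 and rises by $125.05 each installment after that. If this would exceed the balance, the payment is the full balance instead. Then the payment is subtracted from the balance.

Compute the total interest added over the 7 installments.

$700.25

Installment 1: $8,411.18 +$159.81 interest = $8,570.99; pay $969.98 → $7,601.01
Installment 2: $7,601.01 +$144.42 interest = $7,745.43; pay $1,095.03 → $6,650.40
Installment 3: $6,650.40 +$126.36 interest = $6,776.76; pay $1,220.08 → $5,556.68
Installment 4: $5,556.68 +$105.58 interest = $5,662.26; pay $1,345.13 → $4,317.13
Installment 5: $4,317.13 +$82.03 interest = $4,399.16; pay $1,470.18 → $2,928.98
Installment 6: $2,928.98 +$55.65 interest = $2,984.63; pay $1,595.23 → $1,389.40
Installment 7: $1,389.40 +$26.40 interest = $1,415.80; pay $1,415.80 → $0.00
Total interest: $159.81 + $144.42 + $126.36 + $105.58 + $82.03 + $55.65 + $26.40 = $700.25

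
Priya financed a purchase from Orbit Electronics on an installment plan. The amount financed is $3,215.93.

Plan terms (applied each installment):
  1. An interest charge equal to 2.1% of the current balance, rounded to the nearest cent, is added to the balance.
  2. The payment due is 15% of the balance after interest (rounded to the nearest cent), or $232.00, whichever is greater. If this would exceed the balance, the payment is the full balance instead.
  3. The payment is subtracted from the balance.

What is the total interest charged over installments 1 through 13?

Installment 1: $3,215.93 +$67.53 interest = $3,283.46; pay $492.52 → $2,790.94
Installment 2: $2,790.94 +$58.61 interest = $2,849.55; pay $427.43 → $2,422.12
Installment 3: $2,422.12 +$50.86 interest = $2,472.98; pay $370.95 → $2,102.03
Installment 4: $2,102.03 +$44.14 interest = $2,146.17; pay $321.93 → $1,824.24
Installment 5: $1,824.24 +$38.31 interest = $1,862.55; pay $279.38 → $1,583.17
Installment 6: $1,583.17 +$33.25 interest = $1,616.42; pay $242.46 → $1,373.96
Installment 7: $1,373.96 +$28.85 interest = $1,402.81; pay $232.00 → $1,170.81
Installment 8: $1,170.81 +$24.59 interest = $1,195.40; pay $232.00 → $963.40
Installment 9: $963.40 +$20.23 interest = $983.63; pay $232.00 → $751.63
Installment 10: $751.63 +$15.78 interest = $767.41; pay $232.00 → $535.41
Installment 11: $535.41 +$11.24 interest = $546.65; pay $232.00 → $314.65
Installment 12: $314.65 +$6.61 interest = $321.26; pay $232.00 → $89.26
Installment 13: $89.26 +$1.87 interest = $91.13; pay $91.13 → $0.00
Total interest: $67.53 + $58.61 + $50.86 + $44.14 + $38.31 + $33.25 + $28.85 + $24.59 + $20.23 + $15.78 + $11.24 + $6.61 + $1.87 = $401.87

$401.87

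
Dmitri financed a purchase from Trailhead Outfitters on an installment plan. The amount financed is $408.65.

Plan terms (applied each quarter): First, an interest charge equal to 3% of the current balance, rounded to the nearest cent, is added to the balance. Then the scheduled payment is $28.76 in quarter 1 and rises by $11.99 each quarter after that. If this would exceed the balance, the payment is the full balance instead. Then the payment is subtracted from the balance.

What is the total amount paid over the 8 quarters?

Quarter 1: opening $408.65; interest $12.26 → $420.91; payment $28.76; balance $392.15
Quarter 2: opening $392.15; interest $11.76 → $403.91; payment $40.75; balance $363.16
Quarter 3: opening $363.16; interest $10.89 → $374.05; payment $52.74; balance $321.31
Quarter 4: opening $321.31; interest $9.64 → $330.95; payment $64.73; balance $266.22
Quarter 5: opening $266.22; interest $7.99 → $274.21; payment $76.72; balance $197.49
Quarter 6: opening $197.49; interest $5.92 → $203.41; payment $88.71; balance $114.70
Quarter 7: opening $114.70; interest $3.44 → $118.14; payment $100.70; balance $17.44
Quarter 8: opening $17.44; interest $0.52 → $17.96; payment $17.96; balance $0.00
Total paid: $471.07

$471.07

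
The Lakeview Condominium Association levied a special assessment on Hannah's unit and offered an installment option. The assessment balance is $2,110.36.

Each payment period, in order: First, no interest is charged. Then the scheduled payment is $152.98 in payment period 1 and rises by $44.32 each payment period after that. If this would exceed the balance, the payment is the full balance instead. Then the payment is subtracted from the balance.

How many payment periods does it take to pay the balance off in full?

Payment period 1: $2,110.36 − $152.98 → $1,957.38
Payment period 2: $1,957.38 − $197.30 → $1,760.08
Payment period 3: $1,760.08 − $241.62 → $1,518.46
Payment period 4: $1,518.46 − $285.94 → $1,232.52
Payment period 5: $1,232.52 − $330.26 → $902.26
Payment period 6: $902.26 − $374.58 → $527.68
Payment period 7: $527.68 − $418.90 → $108.78
Payment period 8: $108.78 − $108.78 → $0.00
Balance reaches $0.00 in payment period 8.

8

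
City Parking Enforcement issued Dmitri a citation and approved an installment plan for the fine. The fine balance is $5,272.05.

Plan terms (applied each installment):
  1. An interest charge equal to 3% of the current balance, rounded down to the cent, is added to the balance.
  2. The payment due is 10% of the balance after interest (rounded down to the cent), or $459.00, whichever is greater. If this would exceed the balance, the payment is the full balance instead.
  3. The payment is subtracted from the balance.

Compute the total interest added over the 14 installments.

Installment 1: opening $5,272.05; interest $158.16 → $5,430.21; payment $543.02; balance $4,887.19
Installment 2: opening $4,887.19; interest $146.61 → $5,033.80; payment $503.38; balance $4,530.42
Installment 3: opening $4,530.42; interest $135.91 → $4,666.33; payment $466.63; balance $4,199.70
Installment 4: opening $4,199.70; interest $125.99 → $4,325.69; payment $459.00; balance $3,866.69
Installment 5: opening $3,866.69; interest $116.00 → $3,982.69; payment $459.00; balance $3,523.69
Installment 6: opening $3,523.69; interest $105.71 → $3,629.40; payment $459.00; balance $3,170.40
Installment 7: opening $3,170.40; interest $95.11 → $3,265.51; payment $459.00; balance $2,806.51
Installment 8: opening $2,806.51; interest $84.19 → $2,890.70; payment $459.00; balance $2,431.70
Installment 9: opening $2,431.70; interest $72.95 → $2,504.65; payment $459.00; balance $2,045.65
Installment 10: opening $2,045.65; interest $61.36 → $2,107.01; payment $459.00; balance $1,648.01
Installment 11: opening $1,648.01; interest $49.44 → $1,697.45; payment $459.00; balance $1,238.45
Installment 12: opening $1,238.45; interest $37.15 → $1,275.60; payment $459.00; balance $816.60
Installment 13: opening $816.60; interest $24.49 → $841.09; payment $459.00; balance $382.09
Installment 14: opening $382.09; interest $11.46 → $393.55; payment $393.55; balance $0.00
Total interest: $158.16 + $146.61 + $135.91 + $125.99 + $116.00 + $105.71 + $95.11 + $84.19 + $72.95 + $61.36 + $49.44 + $37.15 + $24.49 + $11.46 = $1,224.53

$1,224.53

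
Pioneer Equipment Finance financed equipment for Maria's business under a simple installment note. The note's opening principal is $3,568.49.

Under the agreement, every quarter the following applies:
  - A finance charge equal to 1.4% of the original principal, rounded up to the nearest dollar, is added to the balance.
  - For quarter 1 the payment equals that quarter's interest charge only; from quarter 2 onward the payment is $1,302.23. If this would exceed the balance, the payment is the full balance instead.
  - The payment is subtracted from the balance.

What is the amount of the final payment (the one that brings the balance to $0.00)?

Quarter 1: opening $3,568.49; interest $50.00 → $3,618.49; payment $50.00; balance $3,568.49
Quarter 2: opening $3,568.49; interest $50.00 → $3,618.49; payment $1,302.23; balance $2,316.26
Quarter 3: opening $2,316.26; interest $50.00 → $2,366.26; payment $1,302.23; balance $1,064.03
Quarter 4: opening $1,064.03; interest $50.00 → $1,114.03; payment $1,114.03; balance $0.00

$1,114.03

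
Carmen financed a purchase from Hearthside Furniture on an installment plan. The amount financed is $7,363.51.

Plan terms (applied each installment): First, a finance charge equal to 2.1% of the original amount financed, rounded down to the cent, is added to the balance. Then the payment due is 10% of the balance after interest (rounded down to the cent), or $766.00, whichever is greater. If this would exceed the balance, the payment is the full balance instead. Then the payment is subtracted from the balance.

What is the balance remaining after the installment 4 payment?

$4,918.03

Installment 1: opening $7,363.51; interest $154.63 → $7,518.14; payment $766.00; balance $6,752.14
Installment 2: opening $6,752.14; interest $154.63 → $6,906.77; payment $766.00; balance $6,140.77
Installment 3: opening $6,140.77; interest $154.63 → $6,295.40; payment $766.00; balance $5,529.40
Installment 4: opening $5,529.40; interest $154.63 → $5,684.03; payment $766.00; balance $4,918.03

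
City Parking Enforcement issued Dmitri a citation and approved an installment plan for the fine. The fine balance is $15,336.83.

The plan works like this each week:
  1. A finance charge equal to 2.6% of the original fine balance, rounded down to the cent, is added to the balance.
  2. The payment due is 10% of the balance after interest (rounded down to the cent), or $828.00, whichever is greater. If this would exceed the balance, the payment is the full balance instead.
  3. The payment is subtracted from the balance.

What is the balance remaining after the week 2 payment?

Week 1: opening $15,336.83; interest $398.75 → $15,735.58; payment $1,573.55; balance $14,162.03
Week 2: opening $14,162.03; interest $398.75 → $14,560.78; payment $1,456.07; balance $13,104.71

$13,104.71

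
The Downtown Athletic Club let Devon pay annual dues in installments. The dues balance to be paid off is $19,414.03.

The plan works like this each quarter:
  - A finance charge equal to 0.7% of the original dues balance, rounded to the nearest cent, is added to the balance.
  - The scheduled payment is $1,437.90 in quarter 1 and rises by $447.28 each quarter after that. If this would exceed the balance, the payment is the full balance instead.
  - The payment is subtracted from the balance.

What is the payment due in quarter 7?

Quarter 1: $19,414.03 +$135.90 interest = $19,549.93; pay $1,437.90 → $18,112.03
Quarter 2: $18,112.03 +$135.90 interest = $18,247.93; pay $1,885.18 → $16,362.75
Quarter 3: $16,362.75 +$135.90 interest = $16,498.65; pay $2,332.46 → $14,166.19
Quarter 4: $14,166.19 +$135.90 interest = $14,302.09; pay $2,779.74 → $11,522.35
Quarter 5: $11,522.35 +$135.90 interest = $11,658.25; pay $3,227.02 → $8,431.23
Quarter 6: $8,431.23 +$135.90 interest = $8,567.13; pay $3,674.30 → $4,892.83
Quarter 7: $4,892.83 +$135.90 interest = $5,028.73; pay $4,121.58 → $907.15

$4,121.58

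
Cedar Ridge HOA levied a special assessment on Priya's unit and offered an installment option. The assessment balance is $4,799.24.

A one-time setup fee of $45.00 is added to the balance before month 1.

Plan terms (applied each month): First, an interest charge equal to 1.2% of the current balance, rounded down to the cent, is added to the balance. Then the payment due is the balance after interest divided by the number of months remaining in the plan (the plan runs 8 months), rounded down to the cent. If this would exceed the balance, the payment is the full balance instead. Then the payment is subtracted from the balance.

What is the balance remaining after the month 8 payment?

Month 1: $4,844.24 +$58.13 interest = $4,902.37; pay $612.79 → $4,289.58
Month 2: $4,289.58 +$51.47 interest = $4,341.05; pay $620.15 → $3,720.90
Month 3: $3,720.90 +$44.65 interest = $3,765.55; pay $627.59 → $3,137.96
Month 4: $3,137.96 +$37.65 interest = $3,175.61; pay $635.12 → $2,540.49
Month 5: $2,540.49 +$30.48 interest = $2,570.97; pay $642.74 → $1,928.23
Month 6: $1,928.23 +$23.13 interest = $1,951.36; pay $650.45 → $1,300.91
Month 7: $1,300.91 +$15.61 interest = $1,316.52; pay $658.26 → $658.26
Month 8: $658.26 +$7.89 interest = $666.15; pay $666.15 → $0.00

$0.00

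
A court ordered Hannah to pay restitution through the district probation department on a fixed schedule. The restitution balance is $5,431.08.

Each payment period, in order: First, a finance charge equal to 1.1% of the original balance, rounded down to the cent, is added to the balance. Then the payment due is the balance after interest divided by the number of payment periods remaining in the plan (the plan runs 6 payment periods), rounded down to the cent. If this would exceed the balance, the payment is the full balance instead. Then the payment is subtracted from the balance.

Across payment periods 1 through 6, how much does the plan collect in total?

Payment period 1: opening $5,431.08; interest $59.74 → $5,490.82; payment $915.13; balance $4,575.69
Payment period 2: opening $4,575.69; interest $59.74 → $4,635.43; payment $927.08; balance $3,708.35
Payment period 3: opening $3,708.35; interest $59.74 → $3,768.09; payment $942.02; balance $2,826.07
Payment period 4: opening $2,826.07; interest $59.74 → $2,885.81; payment $961.93; balance $1,923.88
Payment period 5: opening $1,923.88; interest $59.74 → $1,983.62; payment $991.81; balance $991.81
Payment period 6: opening $991.81; interest $59.74 → $1,051.55; payment $1,051.55; balance $0.00
Total paid: $5,789.52

$5,789.52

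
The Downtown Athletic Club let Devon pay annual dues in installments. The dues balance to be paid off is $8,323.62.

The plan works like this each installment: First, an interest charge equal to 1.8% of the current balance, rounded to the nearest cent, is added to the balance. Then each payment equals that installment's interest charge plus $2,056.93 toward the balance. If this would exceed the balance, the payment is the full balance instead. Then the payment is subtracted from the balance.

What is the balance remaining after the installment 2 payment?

$4,209.76

Installment 1: opening $8,323.62; interest $149.83 → $8,473.45; payment $2,206.76; balance $6,266.69
Installment 2: opening $6,266.69; interest $112.80 → $6,379.49; payment $2,169.73; balance $4,209.76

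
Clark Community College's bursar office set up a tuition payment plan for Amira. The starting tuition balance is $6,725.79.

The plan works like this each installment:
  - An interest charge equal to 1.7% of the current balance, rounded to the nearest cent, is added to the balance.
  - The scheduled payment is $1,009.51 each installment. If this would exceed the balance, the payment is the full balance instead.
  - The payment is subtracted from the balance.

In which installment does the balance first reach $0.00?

Installment 1: opening $6,725.79; interest $114.34 → $6,840.13; payment $1,009.51; balance $5,830.62
Installment 2: opening $5,830.62; interest $99.12 → $5,929.74; payment $1,009.51; balance $4,920.23
Installment 3: opening $4,920.23; interest $83.64 → $5,003.87; payment $1,009.51; balance $3,994.36
Installment 4: opening $3,994.36; interest $67.90 → $4,062.26; payment $1,009.51; balance $3,052.75
Installment 5: opening $3,052.75; interest $51.90 → $3,104.65; payment $1,009.51; balance $2,095.14
Installment 6: opening $2,095.14; interest $35.62 → $2,130.76; payment $1,009.51; balance $1,121.25
Installment 7: opening $1,121.25; interest $19.06 → $1,140.31; payment $1,009.51; balance $130.80
Installment 8: opening $130.80; interest $2.22 → $133.02; payment $133.02; balance $0.00
Balance reaches $0.00 in installment 8.

8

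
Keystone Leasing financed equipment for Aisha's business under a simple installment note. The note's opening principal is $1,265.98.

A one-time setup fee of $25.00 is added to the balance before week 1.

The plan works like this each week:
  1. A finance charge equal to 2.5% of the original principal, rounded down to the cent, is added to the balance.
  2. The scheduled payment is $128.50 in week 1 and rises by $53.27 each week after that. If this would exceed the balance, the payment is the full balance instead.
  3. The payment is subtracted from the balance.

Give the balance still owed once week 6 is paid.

$0.00

# | Opening | Interest | Payment | End bal
1 | $1,290.98 | $31.64 | $128.50 | $1,194.12
2 | $1,194.12 | $31.64 | $181.77 | $1,043.99
3 | $1,043.99 | $31.64 | $235.04 | $840.59
4 | $840.59 | $31.64 | $288.31 | $583.92
5 | $583.92 | $31.64 | $341.58 | $273.98
6 | $273.98 | $31.64 | $305.62 | $0.00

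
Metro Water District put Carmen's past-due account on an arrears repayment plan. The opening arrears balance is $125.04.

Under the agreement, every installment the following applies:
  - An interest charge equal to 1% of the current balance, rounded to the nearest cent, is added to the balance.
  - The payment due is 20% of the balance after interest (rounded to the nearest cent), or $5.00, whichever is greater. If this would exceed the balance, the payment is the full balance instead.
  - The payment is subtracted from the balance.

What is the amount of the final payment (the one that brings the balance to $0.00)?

$3.36

Installment 1: opening $125.04; interest $1.25 → $126.29; payment $25.26; balance $101.03
Installment 2: opening $101.03; interest $1.01 → $102.04; payment $20.41; balance $81.63
Installment 3: opening $81.63; interest $0.82 → $82.45; payment $16.49; balance $65.96
Installment 4: opening $65.96; interest $0.66 → $66.62; payment $13.32; balance $53.30
Installment 5: opening $53.30; interest $0.53 → $53.83; payment $10.77; balance $43.06
Installment 6: opening $43.06; interest $0.43 → $43.49; payment $8.70; balance $34.79
Installment 7: opening $34.79; interest $0.35 → $35.14; payment $7.03; balance $28.11
Installment 8: opening $28.11; interest $0.28 → $28.39; payment $5.68; balance $22.71
Installment 9: opening $22.71; interest $0.23 → $22.94; payment $5.00; balance $17.94
Installment 10: opening $17.94; interest $0.18 → $18.12; payment $5.00; balance $13.12
Installment 11: opening $13.12; interest $0.13 → $13.25; payment $5.00; balance $8.25
Installment 12: opening $8.25; interest $0.08 → $8.33; payment $5.00; balance $3.33
Installment 13: opening $3.33; interest $0.03 → $3.36; payment $3.36; balance $0.00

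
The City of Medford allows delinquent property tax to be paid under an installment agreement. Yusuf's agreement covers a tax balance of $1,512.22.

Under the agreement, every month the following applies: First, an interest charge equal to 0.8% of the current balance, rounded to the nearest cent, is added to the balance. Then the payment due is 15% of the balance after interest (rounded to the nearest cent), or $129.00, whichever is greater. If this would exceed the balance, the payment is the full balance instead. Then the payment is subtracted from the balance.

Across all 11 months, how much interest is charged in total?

$63.74

# | Opening | Interest | Payment | End bal
1 | $1,512.22 | $12.10 | $228.65 | $1,295.67
2 | $1,295.67 | $10.37 | $195.91 | $1,110.13
3 | $1,110.13 | $8.88 | $167.85 | $951.16
4 | $951.16 | $7.61 | $143.82 | $814.95
5 | $814.95 | $6.52 | $129.00 | $692.47
6 | $692.47 | $5.54 | $129.00 | $569.01
7 | $569.01 | $4.55 | $129.00 | $444.56
8 | $444.56 | $3.56 | $129.00 | $319.12
9 | $319.12 | $2.55 | $129.00 | $192.67
10 | $192.67 | $1.54 | $129.00 | $65.21
11 | $65.21 | $0.52 | $65.73 | $0.00
Total interest: $12.10 + $10.37 + $8.88 + $7.61 + $6.52 + $5.54 + $4.55 + $3.56 + $2.55 + $1.54 + $0.52 = $63.74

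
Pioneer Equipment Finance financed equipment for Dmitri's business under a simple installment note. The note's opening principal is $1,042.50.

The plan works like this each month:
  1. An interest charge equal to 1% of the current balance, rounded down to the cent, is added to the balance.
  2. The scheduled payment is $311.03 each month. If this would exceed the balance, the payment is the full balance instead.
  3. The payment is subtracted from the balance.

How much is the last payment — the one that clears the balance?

Month 1: $1,042.50 +$10.42 interest = $1,052.92; pay $311.03 → $741.89
Month 2: $741.89 +$7.41 interest = $749.30; pay $311.03 → $438.27
Month 3: $438.27 +$4.38 interest = $442.65; pay $311.03 → $131.62
Month 4: $131.62 +$1.31 interest = $132.93; pay $132.93 → $0.00

$132.93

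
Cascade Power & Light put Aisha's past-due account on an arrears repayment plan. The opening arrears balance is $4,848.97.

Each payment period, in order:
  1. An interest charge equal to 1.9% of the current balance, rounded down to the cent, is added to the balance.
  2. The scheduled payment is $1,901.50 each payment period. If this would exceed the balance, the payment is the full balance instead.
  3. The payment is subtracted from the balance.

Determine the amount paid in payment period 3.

$1,218.57

Payment period 1: opening $4,848.97; interest $92.13 → $4,941.10; payment $1,901.50; balance $3,039.60
Payment period 2: opening $3,039.60; interest $57.75 → $3,097.35; payment $1,901.50; balance $1,195.85
Payment period 3: opening $1,195.85; interest $22.72 → $1,218.57; payment $1,218.57; balance $0.00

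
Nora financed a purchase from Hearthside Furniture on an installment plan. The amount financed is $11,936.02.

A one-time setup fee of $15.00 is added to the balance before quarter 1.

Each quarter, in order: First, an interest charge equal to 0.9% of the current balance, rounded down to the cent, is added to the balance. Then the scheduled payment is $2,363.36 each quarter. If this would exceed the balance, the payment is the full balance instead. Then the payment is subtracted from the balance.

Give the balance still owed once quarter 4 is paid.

Quarter 1: opening $11,951.02; interest $107.55 → $12,058.57; payment $2,363.36; balance $9,695.21
Quarter 2: opening $9,695.21; interest $87.25 → $9,782.46; payment $2,363.36; balance $7,419.10
Quarter 3: opening $7,419.10; interest $66.77 → $7,485.87; payment $2,363.36; balance $5,122.51
Quarter 4: opening $5,122.51; interest $46.10 → $5,168.61; payment $2,363.36; balance $2,805.25

$2,805.25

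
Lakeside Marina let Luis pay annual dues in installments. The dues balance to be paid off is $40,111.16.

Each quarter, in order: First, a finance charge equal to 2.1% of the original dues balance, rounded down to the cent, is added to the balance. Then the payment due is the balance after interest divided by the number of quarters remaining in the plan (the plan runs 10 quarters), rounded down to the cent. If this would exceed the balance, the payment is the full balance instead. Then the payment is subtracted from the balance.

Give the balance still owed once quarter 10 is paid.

$0.00

Quarter 1: opening $40,111.16; interest $842.33 → $40,953.49; payment $4,095.34; balance $36,858.15
Quarter 2: opening $36,858.15; interest $842.33 → $37,700.48; payment $4,188.94; balance $33,511.54
Quarter 3: opening $33,511.54; interest $842.33 → $34,353.87; payment $4,294.23; balance $30,059.64
Quarter 4: opening $30,059.64; interest $842.33 → $30,901.97; payment $4,414.56; balance $26,487.41
Quarter 5: opening $26,487.41; interest $842.33 → $27,329.74; payment $4,554.95; balance $22,774.79
Quarter 6: opening $22,774.79; interest $842.33 → $23,617.12; payment $4,723.42; balance $18,893.70
Quarter 7: opening $18,893.70; interest $842.33 → $19,736.03; payment $4,934.00; balance $14,802.03
Quarter 8: opening $14,802.03; interest $842.33 → $15,644.36; payment $5,214.78; balance $10,429.58
Quarter 9: opening $10,429.58; interest $842.33 → $11,271.91; payment $5,635.95; balance $5,635.96
Quarter 10: opening $5,635.96; interest $842.33 → $6,478.29; payment $6,478.29; balance $0.00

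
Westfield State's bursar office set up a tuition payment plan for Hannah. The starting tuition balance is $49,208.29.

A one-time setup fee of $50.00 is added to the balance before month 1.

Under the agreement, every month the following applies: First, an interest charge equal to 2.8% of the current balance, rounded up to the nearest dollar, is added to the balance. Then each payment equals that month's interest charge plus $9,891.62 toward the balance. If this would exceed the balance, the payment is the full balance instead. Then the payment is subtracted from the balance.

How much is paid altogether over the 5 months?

$53,388.29

# | Opening | Interest | Payment | End bal
1 | $49,258.29 | $1,380.00 | $11,271.62 | $39,366.67
2 | $39,366.67 | $1,103.00 | $10,994.62 | $29,475.05
3 | $29,475.05 | $826.00 | $10,717.62 | $19,583.43
4 | $19,583.43 | $549.00 | $10,440.62 | $9,691.81
5 | $9,691.81 | $272.00 | $9,963.81 | $0.00
Total paid: $53,388.29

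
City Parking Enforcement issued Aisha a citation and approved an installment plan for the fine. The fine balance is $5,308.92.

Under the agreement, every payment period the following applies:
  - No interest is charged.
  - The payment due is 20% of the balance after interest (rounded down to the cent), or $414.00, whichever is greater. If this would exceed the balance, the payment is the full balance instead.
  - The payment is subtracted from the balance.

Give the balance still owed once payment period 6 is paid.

$1,325.64

# | Opening | Payment | End bal
1 | $5,308.92 | $1,061.78 | $4,247.14
2 | $4,247.14 | $849.42 | $3,397.72
3 | $3,397.72 | $679.54 | $2,718.18
4 | $2,718.18 | $543.63 | $2,174.55
5 | $2,174.55 | $434.91 | $1,739.64
6 | $1,739.64 | $414.00 | $1,325.64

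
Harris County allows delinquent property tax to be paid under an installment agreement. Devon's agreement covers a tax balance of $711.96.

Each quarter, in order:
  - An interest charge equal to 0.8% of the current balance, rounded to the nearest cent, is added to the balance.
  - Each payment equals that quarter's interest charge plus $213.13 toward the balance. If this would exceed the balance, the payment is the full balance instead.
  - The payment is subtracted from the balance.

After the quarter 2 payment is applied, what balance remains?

$285.70

Quarter 1: opening $711.96; interest $5.70 → $717.66; payment $218.83; balance $498.83
Quarter 2: opening $498.83; interest $3.99 → $502.82; payment $217.12; balance $285.70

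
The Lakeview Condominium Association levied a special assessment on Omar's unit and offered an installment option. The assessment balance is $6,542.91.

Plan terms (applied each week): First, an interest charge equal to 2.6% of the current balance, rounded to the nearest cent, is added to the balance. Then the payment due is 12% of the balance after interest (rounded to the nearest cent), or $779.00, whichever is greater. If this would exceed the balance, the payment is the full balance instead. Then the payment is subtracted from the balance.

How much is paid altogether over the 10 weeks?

Week 1: $6,542.91 +$170.12 interest = $6,713.03; pay $805.56 → $5,907.47
Week 2: $5,907.47 +$153.59 interest = $6,061.06; pay $779.00 → $5,282.06
Week 3: $5,282.06 +$137.33 interest = $5,419.39; pay $779.00 → $4,640.39
Week 4: $4,640.39 +$120.65 interest = $4,761.04; pay $779.00 → $3,982.04
Week 5: $3,982.04 +$103.53 interest = $4,085.57; pay $779.00 → $3,306.57
Week 6: $3,306.57 +$85.97 interest = $3,392.54; pay $779.00 → $2,613.54
Week 7: $2,613.54 +$67.95 interest = $2,681.49; pay $779.00 → $1,902.49
Week 8: $1,902.49 +$49.46 interest = $1,951.95; pay $779.00 → $1,172.95
Week 9: $1,172.95 +$30.50 interest = $1,203.45; pay $779.00 → $424.45
Week 10: $424.45 +$11.04 interest = $435.49; pay $435.49 → $0.00
Total paid: $7,473.05

$7,473.05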